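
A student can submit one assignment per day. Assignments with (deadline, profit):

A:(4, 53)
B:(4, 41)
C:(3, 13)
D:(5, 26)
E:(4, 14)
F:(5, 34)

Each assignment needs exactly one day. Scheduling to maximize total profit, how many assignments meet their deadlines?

5

By profit: A(d4,53), B(d4,41), F(d5,34), D(d5,26), E(d4,14), C(d3,13)
A→slot 4; B→slot 3; F→slot 5; D→slot 2; E→slot 1; C skipped.
5 of 6 scheduled.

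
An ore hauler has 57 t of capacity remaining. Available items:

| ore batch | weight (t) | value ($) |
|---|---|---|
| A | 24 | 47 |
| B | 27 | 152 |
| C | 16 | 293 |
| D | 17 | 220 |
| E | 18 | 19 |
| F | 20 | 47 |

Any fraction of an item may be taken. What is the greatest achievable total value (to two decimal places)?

648.11

Order: C (293/16=18.31) > D (220/17=12.94) > B (152/27=5.63) > F (47/20=2.35) > A (47/24=1.96) > E (19/18=1.06)
Fill: take C (16 @ 293) → take D (17 @ 220) → take 24/27 of B → 135.11; 57/57 used.
Total value = 648.11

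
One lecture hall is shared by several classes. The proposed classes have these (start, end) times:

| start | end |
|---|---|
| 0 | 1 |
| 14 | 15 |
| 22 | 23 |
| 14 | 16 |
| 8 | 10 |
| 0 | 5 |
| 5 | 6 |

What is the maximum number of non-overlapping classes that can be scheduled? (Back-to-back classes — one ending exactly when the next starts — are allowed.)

Order by finish time; keep every interval that doesn't clash with the previous kept one.
By end time: (0,1), (0,5), (5,6), (8,10), (14,15), (14,16), (22,23).
Pick (0,1); next start ≥ 1 → (5,6); next start ≥ 6 → (8,10); next start ≥ 10 → (14,15); next start ≥ 15 → (22,23).
Selected 5 classes.

5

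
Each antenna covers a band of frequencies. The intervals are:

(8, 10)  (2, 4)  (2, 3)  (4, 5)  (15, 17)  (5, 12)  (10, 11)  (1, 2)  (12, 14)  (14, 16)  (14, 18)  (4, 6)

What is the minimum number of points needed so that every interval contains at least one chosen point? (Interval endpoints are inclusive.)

By right end: [1,2]  [2,3]  [2,4]  [4,5]  [4,6]  [8,10]  [10,11]  [5,12]  [12,14]  [14,16]  [15,17]  [14,18]
[1,2] uncovered → point at 2; [4,5] uncovered → point at 5; [8,10] uncovered → point at 10; [12,14] uncovered → point at 14; [15,17] uncovered → point at 17.
Points: 2, 5, 10, 14, 17 (5 total).

5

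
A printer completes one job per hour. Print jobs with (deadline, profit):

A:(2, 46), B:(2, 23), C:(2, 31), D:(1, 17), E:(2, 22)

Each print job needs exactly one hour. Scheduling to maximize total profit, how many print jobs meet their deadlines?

Take jobs in profit order; each goes to the latest open slot no later than its deadline.
By profit: A(d2,46), C(d2,31), B(d2,23), E(d2,22), D(d1,17)
A→slot 2; C→slot 1; B skipped; E skipped; D skipped.
2 of 5 scheduled.

2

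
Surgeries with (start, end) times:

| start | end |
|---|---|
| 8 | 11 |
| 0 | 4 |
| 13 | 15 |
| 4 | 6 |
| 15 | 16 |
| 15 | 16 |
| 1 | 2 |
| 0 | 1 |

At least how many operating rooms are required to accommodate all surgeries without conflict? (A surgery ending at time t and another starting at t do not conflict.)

starts: [0, 0, 1, 4, 8, 13, 15, 15]
ends:   [1, 2, 4, 6, 11, 15, 16, 16]
s0→1 s0→2  — peak 2.

2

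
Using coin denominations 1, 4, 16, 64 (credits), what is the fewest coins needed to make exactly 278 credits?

8

Greedy: take as many of the largest coin as possible, then repeat with the remainder.
278 − 4×64→22 − 1×16→6 − 1×4→2 − 2×1→0
Total coins = 4 + 1 + 1 + 2 = 8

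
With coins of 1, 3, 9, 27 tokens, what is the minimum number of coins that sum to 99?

5

99 = 3×27 + 2×9
Total coins = 3 + 2 = 5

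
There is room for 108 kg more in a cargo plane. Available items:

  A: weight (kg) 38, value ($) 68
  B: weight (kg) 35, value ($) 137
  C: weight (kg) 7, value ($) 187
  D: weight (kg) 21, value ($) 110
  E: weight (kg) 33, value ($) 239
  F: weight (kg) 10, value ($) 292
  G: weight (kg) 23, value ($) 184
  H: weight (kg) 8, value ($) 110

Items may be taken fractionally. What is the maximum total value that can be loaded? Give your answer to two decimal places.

Greedy by value/weight ratio, highest first.
Order: F (292/10=29.20) > C (187/7=26.71) > H (110/8=13.75) > G (184/23=8.00) > E (239/33=7.24) > D (110/21=5.24) > B (137/35=3.91) > A (68/38=1.79)
Fill: take F (10 @ 292) → take C (7 @ 187) → take H (8 @ 110) → take G (23 @ 184) → take E (33 @ 239) → take D (21 @ 110) → take 6/35 of B → 23.49; 108/108 used.
Total value = 1145.49

1145.49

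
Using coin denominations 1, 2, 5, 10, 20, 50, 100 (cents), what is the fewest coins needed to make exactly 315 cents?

Use the largest denomination that fits, subtract, and repeat.
315 − 3×100→15 − 1×10→5 − 1×5→0
Total coins = 3 + 1 + 1 = 5

5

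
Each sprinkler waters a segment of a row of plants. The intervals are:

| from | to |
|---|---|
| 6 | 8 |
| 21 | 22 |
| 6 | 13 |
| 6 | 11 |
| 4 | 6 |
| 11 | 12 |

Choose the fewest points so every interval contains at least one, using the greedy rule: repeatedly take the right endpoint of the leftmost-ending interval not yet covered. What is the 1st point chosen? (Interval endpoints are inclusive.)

6

Sort by right endpoint; whenever an interval is uncovered, place a point at its right end.
Sorted: [4,6] [6,8] [6,11] [11,12] [6,13] [21,22]
{[4,6],[6,8],[6,11]} hit by 6; {[11,12],[6,13]} hit by 12; {[21,22]} hit by 22.
Points: 6, 12, 22 (3 total).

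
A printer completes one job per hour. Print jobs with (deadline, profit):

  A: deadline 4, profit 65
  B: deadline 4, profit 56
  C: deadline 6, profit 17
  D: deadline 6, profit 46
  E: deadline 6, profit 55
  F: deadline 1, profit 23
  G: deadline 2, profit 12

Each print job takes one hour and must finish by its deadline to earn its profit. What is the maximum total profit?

262

Take jobs in profit order; each goes to the latest open slot no later than its deadline.
By profit: A(d4,65), B(d4,56), E(d6,55), D(d6,46), F(d1,23), C(d6,17), G(d2,12)
A→slot 4; B→slot 3; E→slot 6; D→slot 5; F→slot 1; C→slot 2; G skipped.
Profit = 23 + 17 + 56 + 65 + 46 + 55 = 262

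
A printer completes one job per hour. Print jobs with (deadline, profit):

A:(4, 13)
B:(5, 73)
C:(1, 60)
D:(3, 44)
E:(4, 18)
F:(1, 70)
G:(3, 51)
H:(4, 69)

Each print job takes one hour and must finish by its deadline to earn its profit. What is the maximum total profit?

307

Sort by profit descending; place each in the latest free slot ≤ its deadline.
Profit order: B=73 F=70 H=69 C=60 G=51 D=44 E=18 A=13
Assign: B→slot 5, F→slot 1, H→slot 4, C skipped, G→slot 3, D→slot 2, E skipped, A skipped.
Slots: [1:F] [2:D] [3:G] [4:H] [5:B]
Profit = 70 + 44 + 51 + 69 + 73 = 307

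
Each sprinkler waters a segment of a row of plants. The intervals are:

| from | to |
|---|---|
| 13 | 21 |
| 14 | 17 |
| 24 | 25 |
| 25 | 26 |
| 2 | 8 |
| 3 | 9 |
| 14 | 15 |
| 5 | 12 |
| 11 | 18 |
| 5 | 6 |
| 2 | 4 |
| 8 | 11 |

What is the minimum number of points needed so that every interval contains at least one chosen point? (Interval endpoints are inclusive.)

5

Process intervals by earliest right end; each time one isn't hit yet, stab at its right endpoint.
By right end: [2,4]  [5,6]  [2,8]  [3,9]  [8,11]  [5,12]  [14,15]  [14,17]  [11,18]  [13,21]  [24,25]  [25,26]
[2,4] uncovered → point at 4; [5,6] uncovered → point at 6; [8,11] uncovered → point at 11; [14,15] uncovered → point at 15; [24,25] uncovered → point at 25.
Points: 4, 6, 11, 15, 25 (5 total).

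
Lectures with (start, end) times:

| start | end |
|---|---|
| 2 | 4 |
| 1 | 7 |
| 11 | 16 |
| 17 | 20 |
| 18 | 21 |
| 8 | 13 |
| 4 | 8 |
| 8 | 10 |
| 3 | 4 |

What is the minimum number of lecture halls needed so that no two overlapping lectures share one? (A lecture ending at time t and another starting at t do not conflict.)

The answer is the maximum number of intervals overlapping at any instant.
Events (time:±→running): 1:+→1 2:+→2 3:+→3 … peak 3.

3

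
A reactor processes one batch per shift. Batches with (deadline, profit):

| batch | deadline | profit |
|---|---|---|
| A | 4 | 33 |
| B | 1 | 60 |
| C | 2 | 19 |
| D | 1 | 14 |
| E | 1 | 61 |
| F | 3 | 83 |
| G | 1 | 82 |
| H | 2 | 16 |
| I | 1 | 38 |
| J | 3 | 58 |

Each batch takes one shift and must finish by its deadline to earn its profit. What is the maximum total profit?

By profit: F(d3,83), G(d1,82), E(d1,61), B(d1,60), J(d3,58), I(d1,38), A(d4,33), C(d2,19), H(d2,16), D(d1,14)
F→slot 3; G→slot 1; E skipped; B skipped; J→slot 2; I skipped; A→slot 4; C skipped; H skipped; D skipped.
Profit = 82 + 58 + 83 + 33 = 256

256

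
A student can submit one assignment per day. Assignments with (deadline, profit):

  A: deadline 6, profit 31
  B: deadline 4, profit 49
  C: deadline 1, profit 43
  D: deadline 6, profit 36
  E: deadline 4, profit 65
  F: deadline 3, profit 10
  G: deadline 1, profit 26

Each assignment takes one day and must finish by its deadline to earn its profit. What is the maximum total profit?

By profit: E(d4,65), B(d4,49), C(d1,43), D(d6,36), A(d6,31), G(d1,26), F(d3,10)
E→slot 4; B→slot 3; C→slot 1; D→slot 6; A→slot 5; G skipped; F→slot 2.
Profit = 43 + 10 + 49 + 65 + 31 + 36 = 234

234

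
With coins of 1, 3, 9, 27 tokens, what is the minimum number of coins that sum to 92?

6

92 = 3×27 + 1×9 + 2×1
Total coins = 3 + 1 + 2 = 6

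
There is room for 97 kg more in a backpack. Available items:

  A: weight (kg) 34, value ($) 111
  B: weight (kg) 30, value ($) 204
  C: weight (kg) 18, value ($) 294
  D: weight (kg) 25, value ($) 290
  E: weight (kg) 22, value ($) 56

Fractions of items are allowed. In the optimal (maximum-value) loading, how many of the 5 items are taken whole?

3

Greedy by value/weight ratio, highest first.
Order: C (294/18=16.33) > D (290/25=11.60) > B (204/30=6.80) > A (111/34=3.26) > E (56/22=2.55)
Fill: take C (18 @ 294) → take D (25 @ 290) → take B (30 @ 204) → take 24/34 of A → 78.35; 97/97 used.
3 item(s) taken whole; one partial (take 24/34 of A).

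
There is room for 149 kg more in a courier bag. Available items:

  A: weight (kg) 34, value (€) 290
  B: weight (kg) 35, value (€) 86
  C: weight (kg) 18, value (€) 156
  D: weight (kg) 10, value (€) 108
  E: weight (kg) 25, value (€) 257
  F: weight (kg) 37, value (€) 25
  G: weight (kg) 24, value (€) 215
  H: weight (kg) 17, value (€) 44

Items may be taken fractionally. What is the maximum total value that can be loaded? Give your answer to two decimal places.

Greedy by value/weight ratio, highest first.
Ratios (sorted): D 10.80, E 10.28, G 8.96, C 8.67, A 8.53, H 2.59, B 2.46, F 0.68
take D (10 @ 108); take E (25 @ 257); take G (24 @ 215); take C (18 @ 156); take A (34 @ 290); take H (17 @ 44); take 21/35 of B → 51.60. Capacity used 149/149.
Total value = 1121.60

1121.60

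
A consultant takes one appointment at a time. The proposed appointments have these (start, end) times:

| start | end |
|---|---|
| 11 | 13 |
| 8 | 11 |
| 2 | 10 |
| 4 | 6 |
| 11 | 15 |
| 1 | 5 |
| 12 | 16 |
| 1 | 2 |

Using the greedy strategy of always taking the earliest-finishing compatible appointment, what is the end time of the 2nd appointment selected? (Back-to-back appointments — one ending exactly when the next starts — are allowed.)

6

By end time: (1,2), (1,5), (4,6), (2,10), (8,11), (11,13), (11,15), (12,16).
Pick (1,2); next start ≥ 2 → (4,6); next start ≥ 6 → (8,11); next start ≥ 11 → (11,13).
Selected: (1,2) (4,6) (8,11) (11,13)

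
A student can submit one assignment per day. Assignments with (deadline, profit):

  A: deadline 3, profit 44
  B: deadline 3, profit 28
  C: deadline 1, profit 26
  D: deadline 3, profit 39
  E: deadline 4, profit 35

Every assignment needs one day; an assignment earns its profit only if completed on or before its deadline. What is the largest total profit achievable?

Sort by profit descending; place each in the latest free slot ≤ its deadline.
Profit order: A=44 D=39 E=35 B=28 C=26
Assign: A→slot 3, D→slot 2, E→slot 4, B→slot 1, C skipped.
Slots: [1:B] [2:D] [3:A] [4:E]
Profit = 28 + 39 + 44 + 35 = 146

146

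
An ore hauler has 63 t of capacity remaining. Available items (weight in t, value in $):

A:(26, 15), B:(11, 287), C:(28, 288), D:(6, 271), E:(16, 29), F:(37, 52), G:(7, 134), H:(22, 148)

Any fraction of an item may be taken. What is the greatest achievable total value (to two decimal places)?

1054.00

Sort by value per unit weight and fill in that order.
Order: D (271/6=45.17) > B (287/11=26.09) > G (134/7=19.14) > C (288/28=10.29) > H (148/22=6.73) > E (29/16=1.81) > F (52/37=1.41) > A (15/26=0.58)
Fill: take D (6 @ 271) → take B (11 @ 287) → take G (7 @ 134) → take C (28 @ 288) → take 11/22 of H → 74.00; 63/63 used.
Total value = 1054.00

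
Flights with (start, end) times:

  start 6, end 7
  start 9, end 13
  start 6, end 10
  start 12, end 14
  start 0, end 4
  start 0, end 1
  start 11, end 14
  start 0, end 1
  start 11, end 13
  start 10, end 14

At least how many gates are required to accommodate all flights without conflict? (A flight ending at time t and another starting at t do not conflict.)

The answer is the maximum number of intervals overlapping at any instant.
Events (time:±→running): 0:+→1 0:+→2 0:+→3 1:-→2 1:-→1 4:-→0 6:+→1 6:+→2 7:-→1 9:+→2 10:-→1 10:+→2 11:+→3 11:+→4 12:+→5 … peak 5.

5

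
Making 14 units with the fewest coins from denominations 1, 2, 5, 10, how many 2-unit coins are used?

2

Use the largest denomination that fits, subtract, and repeat.
14 − 1×10→4 − 2×2→0
Count of 2: 2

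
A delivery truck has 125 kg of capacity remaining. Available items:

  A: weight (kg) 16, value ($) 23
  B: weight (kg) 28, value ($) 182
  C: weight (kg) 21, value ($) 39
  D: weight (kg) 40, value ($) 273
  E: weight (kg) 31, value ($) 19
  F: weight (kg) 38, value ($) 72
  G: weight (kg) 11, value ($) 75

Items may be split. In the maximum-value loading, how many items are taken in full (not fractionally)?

Greedy by value/weight ratio, highest first.
Ratios (sorted): D 6.83, G 6.82, B 6.50, F 1.89, C 1.86, A 1.44, E 0.61
take D (40 @ 273); take G (11 @ 75); take B (28 @ 182); take F (38 @ 72); take 8/21 of C → 14.86. Capacity used 125/125.
4 item(s) taken whole; one partial (take 8/21 of C).

4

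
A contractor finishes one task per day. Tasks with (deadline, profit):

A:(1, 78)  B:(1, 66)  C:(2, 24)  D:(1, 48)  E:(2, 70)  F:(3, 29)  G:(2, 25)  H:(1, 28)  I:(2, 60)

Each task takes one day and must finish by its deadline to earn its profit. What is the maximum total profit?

177

Sort by profit descending; place each in the latest free slot ≤ its deadline.
By profit: A(d1,78), E(d2,70), B(d1,66), I(d2,60), D(d1,48), F(d3,29), H(d1,28), G(d2,25), C(d2,24)
A→slot 1; E→slot 2; B skipped; I skipped; D skipped; F→slot 3; H skipped; G skipped; C skipped.
Profit = 78 + 70 + 29 = 177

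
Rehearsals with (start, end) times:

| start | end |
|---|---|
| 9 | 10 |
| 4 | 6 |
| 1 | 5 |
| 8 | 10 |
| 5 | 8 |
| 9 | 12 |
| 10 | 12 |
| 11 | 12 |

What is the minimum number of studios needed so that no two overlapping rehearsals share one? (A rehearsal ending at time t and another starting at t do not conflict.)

3

starts: [1, 4, 5, 8, 9, 9, 10, 11]
ends:   [5, 6, 8, 10, 10, 12, 12, 12]
s1→1 s4→2 e5→1 s5→2 e6→1 e8→0 s8→1 s9→2 s9→3  — peak 3.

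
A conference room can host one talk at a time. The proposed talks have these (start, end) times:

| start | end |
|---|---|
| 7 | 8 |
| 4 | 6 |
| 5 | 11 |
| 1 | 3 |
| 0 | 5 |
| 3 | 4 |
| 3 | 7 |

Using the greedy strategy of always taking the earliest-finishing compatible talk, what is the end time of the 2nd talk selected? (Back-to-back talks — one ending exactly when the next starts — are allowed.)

4

Sorted by end: (1,3)  (3,4)  (0,5)  (4,6)  (3,7)  (7,8)  (5,11)
take (1,3); take (3,4); take (4,6); take (7,8); skip (5,11).
Selected: (1,3) (3,4) (4,6) (7,8)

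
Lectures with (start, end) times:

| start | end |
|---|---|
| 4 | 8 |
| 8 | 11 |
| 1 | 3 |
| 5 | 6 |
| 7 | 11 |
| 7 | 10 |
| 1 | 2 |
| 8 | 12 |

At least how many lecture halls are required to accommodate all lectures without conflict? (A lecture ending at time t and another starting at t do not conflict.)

4

Count concurrent intervals with a sweep; the peak is the room count.
Events (time:±→running): 1:+→1 1:+→2 2:-→1 3:-→0 4:+→1 5:+→2 6:-→1 7:+→2 7:+→3 8:-→2 8:+→3 8:+→4 … peak 4.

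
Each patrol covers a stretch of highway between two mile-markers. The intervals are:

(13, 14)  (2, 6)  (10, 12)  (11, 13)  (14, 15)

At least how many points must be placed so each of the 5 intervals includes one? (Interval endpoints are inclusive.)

Sort by right endpoint; whenever an interval is uncovered, place a point at its right end.
By right end: [2,6]  [10,12]  [11,13]  [13,14]  [14,15]
[2,6] uncovered → point at 6; [10,12] uncovered → point at 12; [13,14] uncovered → point at 14.
Points: 6, 12, 14 (3 total).

3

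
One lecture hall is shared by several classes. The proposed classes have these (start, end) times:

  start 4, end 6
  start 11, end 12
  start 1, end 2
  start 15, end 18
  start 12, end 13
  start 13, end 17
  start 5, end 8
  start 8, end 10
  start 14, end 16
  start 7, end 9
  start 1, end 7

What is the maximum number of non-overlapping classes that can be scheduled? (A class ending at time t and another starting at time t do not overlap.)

6

Greedy by earliest finish: after sorting by end time, pick each interval compatible with the last pick.
Sorted by end: (1,2)  (4,6)  (1,7)  (5,8)  (7,9)  (8,10)  (11,12)  (12,13)  (14,16)  (13,17)  (15,18)
take (1,2); take (4,6); take (7,9); take (11,12); take (12,13); take (14,16); skip (13,17).
Selected 6 classes.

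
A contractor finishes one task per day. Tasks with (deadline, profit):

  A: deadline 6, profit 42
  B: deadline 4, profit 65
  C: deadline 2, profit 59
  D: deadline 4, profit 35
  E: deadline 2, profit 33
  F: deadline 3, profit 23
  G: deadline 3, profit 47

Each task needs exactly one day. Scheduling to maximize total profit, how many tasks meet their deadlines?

Take jobs in profit order; each goes to the latest open slot no later than its deadline.
Profit order: B=65 C=59 G=47 A=42 D=35 E=33 F=23
Assign: B→slot 4, C→slot 2, G→slot 3, A→slot 6, D→slot 1, E skipped, F skipped.
Slots: [1:D] [2:C] [3:G] [4:B] [6:A]
5 of 7 scheduled.

5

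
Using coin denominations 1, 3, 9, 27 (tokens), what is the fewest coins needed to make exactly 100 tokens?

6

Use the largest denomination that fits, subtract, and repeat.
100 = 3×27 + 2×9 + 1×1
Total coins = 3 + 2 + 1 = 6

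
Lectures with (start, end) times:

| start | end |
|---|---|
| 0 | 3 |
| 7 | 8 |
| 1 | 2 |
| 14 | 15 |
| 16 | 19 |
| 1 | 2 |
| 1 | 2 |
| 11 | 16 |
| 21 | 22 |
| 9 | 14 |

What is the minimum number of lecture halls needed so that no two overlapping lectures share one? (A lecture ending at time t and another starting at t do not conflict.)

4

Events (time:±→running): 0:+→1 1:+→2 1:+→3 1:+→4 … peak 4.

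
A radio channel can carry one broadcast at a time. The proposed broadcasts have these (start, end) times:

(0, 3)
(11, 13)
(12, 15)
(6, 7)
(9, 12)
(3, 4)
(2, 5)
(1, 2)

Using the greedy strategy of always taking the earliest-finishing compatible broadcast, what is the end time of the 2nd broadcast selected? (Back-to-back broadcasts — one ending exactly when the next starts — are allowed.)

4

Sort by end time and greedily take each interval whose start is ≥ the last chosen end.
Sorted by end: (1,2)  (0,3)  (3,4)  (2,5)  (6,7)  (9,12)  (11,13)  (12,15)
take (1,2); take (3,4); take (6,7); take (9,12); skip (11,13); take (12,15).
Selected: (1,2) (3,4) (6,7) (9,12) (12,15)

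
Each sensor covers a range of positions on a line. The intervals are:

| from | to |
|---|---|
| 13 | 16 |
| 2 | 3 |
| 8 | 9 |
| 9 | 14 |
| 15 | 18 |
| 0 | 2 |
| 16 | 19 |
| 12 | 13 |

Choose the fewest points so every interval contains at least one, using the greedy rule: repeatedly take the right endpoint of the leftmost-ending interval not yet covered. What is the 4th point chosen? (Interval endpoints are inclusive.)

Sorted: [0,2] [2,3] [8,9] [12,13] [9,14] [13,16] [15,18] [16,19]
{[0,2],[2,3]} hit by 2; {[8,9]} hit by 9; {[12,13],[9,14],[13,16]} hit by 13; {[15,18],[16,19]} hit by 18.
Points: 2, 9, 13, 18 (4 total).

18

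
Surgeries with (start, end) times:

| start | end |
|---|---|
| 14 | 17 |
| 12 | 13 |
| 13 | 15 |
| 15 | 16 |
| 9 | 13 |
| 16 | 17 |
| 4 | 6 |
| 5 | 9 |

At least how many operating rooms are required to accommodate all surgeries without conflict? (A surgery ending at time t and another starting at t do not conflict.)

starts: [4, 5, 9, 12, 13, 14, 15, 16]
ends:   [6, 9, 13, 13, 15, 16, 17, 17]
s4→1 s5→2  — peak 2.

2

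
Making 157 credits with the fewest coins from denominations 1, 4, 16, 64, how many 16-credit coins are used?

157 = 2×64 + 1×16 + 3×4 + 1×1
Count of 16: 1

1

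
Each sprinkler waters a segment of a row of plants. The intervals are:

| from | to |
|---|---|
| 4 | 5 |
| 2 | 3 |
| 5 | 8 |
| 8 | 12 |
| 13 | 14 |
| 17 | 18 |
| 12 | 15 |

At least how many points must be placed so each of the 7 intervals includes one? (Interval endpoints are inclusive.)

Sorted: [2,3] [4,5] [5,8] [8,12] [13,14] [12,15] [17,18]
{[2,3]} hit by 3; {[4,5],[5,8]} hit by 5; {[8,12]} hit by 12; {[13,14],[12,15]} hit by 14; {[17,18]} hit by 18.
Points: 3, 5, 12, 14, 18 (5 total).

5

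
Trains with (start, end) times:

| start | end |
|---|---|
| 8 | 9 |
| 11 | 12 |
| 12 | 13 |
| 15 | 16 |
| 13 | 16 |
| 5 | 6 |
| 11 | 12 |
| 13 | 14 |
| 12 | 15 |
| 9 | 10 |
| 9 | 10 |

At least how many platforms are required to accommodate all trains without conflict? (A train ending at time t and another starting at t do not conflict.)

3

The answer is the maximum number of intervals overlapping at any instant.
starts: [5, 8, 9, 9, 11, 11, 12, 12, 13, 13, 15]
ends:   [6, 9, 10, 10, 12, 12, 13, 14, 15, 16, 16]
s5→1 e6→0 s8→1 e9→0 s9→1 s9→2 e10→1 e10→0 s11→1 s11→2 e12→1 e12→0 s12→1 s12→2 e13→1 s13→2 s13→3  — peak 3.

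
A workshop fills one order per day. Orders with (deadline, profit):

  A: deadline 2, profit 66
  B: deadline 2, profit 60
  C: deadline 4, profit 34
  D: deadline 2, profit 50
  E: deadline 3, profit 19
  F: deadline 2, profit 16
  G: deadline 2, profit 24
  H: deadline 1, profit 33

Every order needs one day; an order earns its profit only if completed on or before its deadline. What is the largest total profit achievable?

179

Take jobs in profit order; each goes to the latest open slot no later than its deadline.
By profit: A(d2,66), B(d2,60), D(d2,50), C(d4,34), H(d1,33), G(d2,24), E(d3,19), F(d2,16)
A→slot 2; B→slot 1; D skipped; C→slot 4; H skipped; G skipped; E→slot 3; F skipped.
Profit = 60 + 66 + 19 + 34 = 179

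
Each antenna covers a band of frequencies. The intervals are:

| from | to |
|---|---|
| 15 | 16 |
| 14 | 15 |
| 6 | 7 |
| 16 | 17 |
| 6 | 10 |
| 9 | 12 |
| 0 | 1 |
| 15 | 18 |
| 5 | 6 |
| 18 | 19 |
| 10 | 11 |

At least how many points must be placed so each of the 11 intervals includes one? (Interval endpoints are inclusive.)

Sort by right endpoint; whenever an interval is uncovered, place a point at its right end.
By right end: [0,1]  [5,6]  [6,7]  [6,10]  [10,11]  [9,12]  [14,15]  [15,16]  [16,17]  [15,18]  [18,19]
[0,1] uncovered → point at 1; [5,6] uncovered → point at 6; [10,11] uncovered → point at 11; [14,15] uncovered → point at 15; [16,17] uncovered → point at 17; [18,19] uncovered → point at 19.
Points: 1, 6, 11, 15, 17, 19 (6 total).

6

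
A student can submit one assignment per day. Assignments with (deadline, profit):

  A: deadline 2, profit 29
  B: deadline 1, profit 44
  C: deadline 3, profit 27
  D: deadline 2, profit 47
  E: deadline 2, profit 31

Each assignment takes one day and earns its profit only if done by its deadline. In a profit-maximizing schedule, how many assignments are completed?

3

By profit: D(d2,47), B(d1,44), E(d2,31), A(d2,29), C(d3,27)
D→slot 2; B→slot 1; E skipped; A skipped; C→slot 3.
3 of 5 scheduled.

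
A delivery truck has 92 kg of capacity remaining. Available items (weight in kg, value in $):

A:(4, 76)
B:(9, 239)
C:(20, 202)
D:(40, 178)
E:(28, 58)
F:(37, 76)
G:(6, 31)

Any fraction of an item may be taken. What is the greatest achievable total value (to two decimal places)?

Ratios (sorted): B 26.56, A 19.00, C 10.10, G 5.17, D 4.45, E 2.07, F 2.05
take B (9 @ 239); take A (4 @ 76); take C (20 @ 202); take G (6 @ 31); take D (40 @ 178); take 13/28 of E → 26.93. Capacity used 92/92.
Total value = 752.93

752.93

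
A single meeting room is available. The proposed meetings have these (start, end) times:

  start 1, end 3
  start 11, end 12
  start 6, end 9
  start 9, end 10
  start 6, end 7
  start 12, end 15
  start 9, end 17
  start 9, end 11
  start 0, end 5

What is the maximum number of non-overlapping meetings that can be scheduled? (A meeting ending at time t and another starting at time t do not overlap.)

5

By end time: (1,3), (0,5), (6,7), (6,9), (9,10), (9,11), (11,12), (12,15), (9,17).
Pick (1,3); next start ≥ 3 → (6,7); next start ≥ 7 → (9,10); next start ≥ 10 → (11,12); next start ≥ 12 → (12,15).
Selected 5 meetings.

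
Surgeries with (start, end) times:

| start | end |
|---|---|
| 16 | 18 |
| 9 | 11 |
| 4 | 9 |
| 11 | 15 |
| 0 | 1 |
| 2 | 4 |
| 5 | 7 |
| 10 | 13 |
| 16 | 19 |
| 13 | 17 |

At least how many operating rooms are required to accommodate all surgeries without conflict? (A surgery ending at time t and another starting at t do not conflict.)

3

Count concurrent intervals with a sweep; the peak is the room count.
starts: [0, 2, 4, 5, 9, 10, 11, 13, 16, 16]
ends:   [1, 4, 7, 9, 11, 13, 15, 17, 18, 19]
s0→1 e1→0 s2→1 e4→0 s4→1 s5→2 e7→1 e9→0 s9→1 s10→2 e11→1 s11→2 e13→1 s13→2 e15→1 s16→2 s16→3  — peak 3.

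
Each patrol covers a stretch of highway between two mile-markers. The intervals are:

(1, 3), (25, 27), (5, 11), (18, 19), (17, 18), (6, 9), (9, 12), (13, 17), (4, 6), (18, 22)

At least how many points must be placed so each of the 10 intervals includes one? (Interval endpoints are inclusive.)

6

By right end: [1,3]  [4,6]  [6,9]  [5,11]  [9,12]  [13,17]  [17,18]  [18,19]  [18,22]  [25,27]
[1,3] uncovered → point at 3; [4,6] uncovered → point at 6; [9,12] uncovered → point at 12; [13,17] uncovered → point at 17; [18,19] uncovered → point at 19; [25,27] uncovered → point at 27.
Points: 3, 6, 12, 17, 19, 27 (6 total).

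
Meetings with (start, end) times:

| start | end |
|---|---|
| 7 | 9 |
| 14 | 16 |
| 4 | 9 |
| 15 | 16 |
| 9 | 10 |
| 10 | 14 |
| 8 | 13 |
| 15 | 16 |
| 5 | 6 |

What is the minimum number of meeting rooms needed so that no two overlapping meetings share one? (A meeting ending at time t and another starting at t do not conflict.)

3

The answer is the maximum number of intervals overlapping at any instant.
starts: [4, 5, 7, 8, 9, 10, 14, 15, 15]
ends:   [6, 9, 9, 10, 13, 14, 16, 16, 16]
s4→1 s5→2 e6→1 s7→2 s8→3  — peak 3.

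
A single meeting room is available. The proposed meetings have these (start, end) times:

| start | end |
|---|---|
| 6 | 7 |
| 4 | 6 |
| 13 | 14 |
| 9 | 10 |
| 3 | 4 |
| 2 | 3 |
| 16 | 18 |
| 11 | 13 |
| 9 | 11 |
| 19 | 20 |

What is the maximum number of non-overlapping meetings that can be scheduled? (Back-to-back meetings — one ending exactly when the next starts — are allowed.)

9

Sorted by end: (2,3)  (3,4)  (4,6)  (6,7)  (9,10)  (9,11)  (11,13)  (13,14)  (16,18)  (19,20)
take (2,3); take (3,4); take (4,6); take (6,7); take (9,10); take (11,13); take (13,14); take (16,18); take (19,20).
Selected 9 meetings.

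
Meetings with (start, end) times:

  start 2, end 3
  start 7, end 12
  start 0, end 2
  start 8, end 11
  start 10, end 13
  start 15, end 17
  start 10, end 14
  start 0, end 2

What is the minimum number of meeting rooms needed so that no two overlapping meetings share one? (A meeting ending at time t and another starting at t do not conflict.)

starts: [0, 0, 2, 7, 8, 10, 10, 15]
ends:   [2, 2, 3, 11, 12, 13, 14, 17]
s0→1 s0→2 e2→1 e2→0 s2→1 e3→0 s7→1 s8→2 s10→3 s10→4  — peak 4.

4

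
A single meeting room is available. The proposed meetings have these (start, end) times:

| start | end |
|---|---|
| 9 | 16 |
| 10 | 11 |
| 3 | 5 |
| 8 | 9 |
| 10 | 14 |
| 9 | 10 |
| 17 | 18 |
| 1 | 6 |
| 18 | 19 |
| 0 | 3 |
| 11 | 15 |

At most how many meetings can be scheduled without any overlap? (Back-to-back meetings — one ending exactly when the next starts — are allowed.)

8

By end time: (0,3), (3,5), (1,6), (8,9), (9,10), (10,11), (10,14), (11,15), (9,16), (17,18), (18,19).
Pick (0,3); next start ≥ 3 → (3,5); next start ≥ 5 → (8,9); next start ≥ 9 → (9,10); next start ≥ 10 → (10,11); next start ≥ 11 → (11,15); next start ≥ 15 → (17,18); next start ≥ 18 → (18,19).
Selected 8 meetings.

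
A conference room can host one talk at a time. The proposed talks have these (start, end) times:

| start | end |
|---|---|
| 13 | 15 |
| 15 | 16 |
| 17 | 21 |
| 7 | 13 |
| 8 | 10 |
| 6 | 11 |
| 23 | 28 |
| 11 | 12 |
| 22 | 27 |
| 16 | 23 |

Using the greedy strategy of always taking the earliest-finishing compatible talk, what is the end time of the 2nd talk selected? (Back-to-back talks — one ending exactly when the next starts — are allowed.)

Greedy by earliest finish: after sorting by end time, pick each interval compatible with the last pick.
Sorted by end: (8,10)  (6,11)  (11,12)  (7,13)  (13,15)  (15,16)  (17,21)  (16,23)  (22,27)  (23,28)
take (8,10); take (11,12); take (13,15); take (15,16); take (17,21); take (22,27); skip (23,28).
Selected: (8,10) (11,12) (13,15) (15,16) (17,21) (22,27)

12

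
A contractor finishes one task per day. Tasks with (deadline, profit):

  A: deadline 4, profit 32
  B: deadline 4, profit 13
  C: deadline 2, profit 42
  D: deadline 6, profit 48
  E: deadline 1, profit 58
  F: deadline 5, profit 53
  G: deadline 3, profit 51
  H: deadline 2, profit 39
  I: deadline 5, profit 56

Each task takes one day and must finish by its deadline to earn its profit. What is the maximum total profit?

Profit order: E=58 I=56 F=53 G=51 D=48 C=42 H=39 A=32 B=13
Assign: E→slot 1, I→slot 5, F→slot 4, G→slot 3, D→slot 6, C→slot 2, H skipped, A skipped, B skipped.
Slots: [1:E] [2:C] [3:G] [4:F] [5:I] [6:D]
Profit = 58 + 42 + 51 + 53 + 56 + 48 = 308

308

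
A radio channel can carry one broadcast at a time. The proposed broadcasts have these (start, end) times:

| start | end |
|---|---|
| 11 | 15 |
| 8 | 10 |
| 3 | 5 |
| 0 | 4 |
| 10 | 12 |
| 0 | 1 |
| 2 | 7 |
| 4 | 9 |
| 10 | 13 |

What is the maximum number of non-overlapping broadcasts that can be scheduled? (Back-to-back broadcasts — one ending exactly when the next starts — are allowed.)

By end time: (0,1), (0,4), (3,5), (2,7), (4,9), (8,10), (10,12), (10,13), (11,15).
Pick (0,1); next start ≥ 1 → (3,5); next start ≥ 5 → (8,10); next start ≥ 10 → (10,12).
Selected 4 broadcasts.

4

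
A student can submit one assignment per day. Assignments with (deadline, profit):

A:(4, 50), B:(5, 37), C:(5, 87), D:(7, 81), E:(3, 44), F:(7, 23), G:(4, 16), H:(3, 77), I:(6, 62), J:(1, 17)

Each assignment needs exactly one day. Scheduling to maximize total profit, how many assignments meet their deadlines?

Profit order: C=87 D=81 H=77 I=62 A=50 E=44 B=37 F=23 J=17 G=16
Assign: C→slot 5, D→slot 7, H→slot 3, I→slot 6, A→slot 4, E→slot 2, B→slot 1, F skipped, J skipped, G skipped.
Slots: [1:B] [2:E] [3:H] [4:A] [5:C] [6:I] [7:D]
7 of 10 scheduled.

7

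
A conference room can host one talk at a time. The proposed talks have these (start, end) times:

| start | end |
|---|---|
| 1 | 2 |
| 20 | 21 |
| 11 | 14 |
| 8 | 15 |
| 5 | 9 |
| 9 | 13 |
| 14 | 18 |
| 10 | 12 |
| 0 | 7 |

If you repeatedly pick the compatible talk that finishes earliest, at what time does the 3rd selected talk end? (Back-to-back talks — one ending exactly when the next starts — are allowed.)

Sorted by end: (1,2)  (0,7)  (5,9)  (10,12)  (9,13)  (11,14)  (8,15)  (14,18)  (20,21)
take (1,2); skip (0,7); take (5,9); take (10,12); skip (9,13); skip (8,15); take (14,18); take (20,21).
Selected: (1,2) (5,9) (10,12) (14,18) (20,21)

12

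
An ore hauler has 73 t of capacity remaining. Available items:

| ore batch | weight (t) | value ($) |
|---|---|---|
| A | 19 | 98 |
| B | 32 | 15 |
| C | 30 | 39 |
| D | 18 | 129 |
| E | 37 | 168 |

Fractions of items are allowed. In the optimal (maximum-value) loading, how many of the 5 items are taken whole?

Greedy by value/weight ratio, highest first.
Ratios (sorted): D 7.17, A 5.16, E 4.54, C 1.30, B 0.47
take D (18 @ 129); take A (19 @ 98); take 36/37 of E → 163.46. Capacity used 73/73.
2 item(s) taken whole; one partial (take 36/37 of E).

2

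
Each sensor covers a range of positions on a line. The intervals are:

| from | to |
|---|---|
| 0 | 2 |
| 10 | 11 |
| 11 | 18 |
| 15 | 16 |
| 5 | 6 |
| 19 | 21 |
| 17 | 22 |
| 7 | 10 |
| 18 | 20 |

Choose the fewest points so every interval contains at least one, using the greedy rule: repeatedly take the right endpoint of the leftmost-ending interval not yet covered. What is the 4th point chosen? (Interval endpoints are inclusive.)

Sort by right endpoint; whenever an interval is uncovered, place a point at its right end.
By right end: [0,2]  [5,6]  [7,10]  [10,11]  [15,16]  [11,18]  [18,20]  [19,21]  [17,22]
[0,2] uncovered → point at 2; [5,6] uncovered → point at 6; [7,10] uncovered → point at 10; [15,16] uncovered → point at 16; [18,20] uncovered → point at 20.
Points: 2, 6, 10, 16, 20 (5 total).

16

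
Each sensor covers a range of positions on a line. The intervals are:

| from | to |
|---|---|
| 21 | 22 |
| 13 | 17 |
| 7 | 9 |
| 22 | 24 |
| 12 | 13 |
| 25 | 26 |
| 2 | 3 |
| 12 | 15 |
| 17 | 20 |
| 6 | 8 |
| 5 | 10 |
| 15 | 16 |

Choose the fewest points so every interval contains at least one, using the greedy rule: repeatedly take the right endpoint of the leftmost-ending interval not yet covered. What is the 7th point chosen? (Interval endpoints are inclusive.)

26

Sorted: [2,3] [6,8] [7,9] [5,10] [12,13] [12,15] [15,16] [13,17] [17,20] [21,22] [22,24] [25,26]
{[2,3]} hit by 3; {[6,8],[7,9],[5,10]} hit by 8; {[12,13],[12,15]} hit by 13; {[15,16],[13,17]} hit by 16; {[17,20]} hit by 20; {[21,22],[22,24]} hit by 22; {[25,26]} hit by 26.
Points: 3, 8, 13, 16, 20, 22, 26 (7 total).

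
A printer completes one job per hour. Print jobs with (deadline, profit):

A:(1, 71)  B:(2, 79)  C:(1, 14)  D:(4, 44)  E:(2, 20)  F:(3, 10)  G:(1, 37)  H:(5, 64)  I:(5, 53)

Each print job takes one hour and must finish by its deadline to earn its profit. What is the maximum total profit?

Sort by profit descending; place each in the latest free slot ≤ its deadline.
By profit: B(d2,79), A(d1,71), H(d5,64), I(d5,53), D(d4,44), G(d1,37), E(d2,20), C(d1,14), F(d3,10)
B→slot 2; A→slot 1; H→slot 5; I→slot 4; D→slot 3; G skipped; E skipped; C skipped; F skipped.
Profit = 71 + 79 + 44 + 53 + 64 = 311

311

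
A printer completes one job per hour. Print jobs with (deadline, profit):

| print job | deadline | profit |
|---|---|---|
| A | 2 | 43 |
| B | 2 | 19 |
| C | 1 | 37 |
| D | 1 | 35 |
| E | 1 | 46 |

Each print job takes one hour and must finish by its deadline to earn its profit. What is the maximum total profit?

89

By profit: E(d1,46), A(d2,43), C(d1,37), D(d1,35), B(d2,19)
E→slot 1; A→slot 2; C skipped; D skipped; B skipped.
Profit = 46 + 43 = 89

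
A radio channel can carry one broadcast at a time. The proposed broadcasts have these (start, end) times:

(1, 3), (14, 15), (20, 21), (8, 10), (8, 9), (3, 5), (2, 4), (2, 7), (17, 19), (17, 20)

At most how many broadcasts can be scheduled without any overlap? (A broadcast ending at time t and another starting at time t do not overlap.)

6

Sort by end time and greedily take each interval whose start is ≥ the last chosen end.
Sorted by end: (1,3)  (2,4)  (3,5)  (2,7)  (8,9)  (8,10)  (14,15)  (17,19)  (17,20)  (20,21)
take (1,3); skip (2,4); take (3,5); take (8,9); take (14,15); take (17,19); take (20,21).
Selected 6 broadcasts.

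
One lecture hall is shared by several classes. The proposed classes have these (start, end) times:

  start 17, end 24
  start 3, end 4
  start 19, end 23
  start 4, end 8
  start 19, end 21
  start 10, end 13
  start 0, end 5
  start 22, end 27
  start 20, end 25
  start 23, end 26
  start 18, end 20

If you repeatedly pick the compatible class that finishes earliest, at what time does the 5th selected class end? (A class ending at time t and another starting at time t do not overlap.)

Sort by end time and greedily take each interval whose start is ≥ the last chosen end.
By end time: (3,4), (0,5), (4,8), (10,13), (18,20), (19,21), (19,23), (17,24), (20,25), (23,26), (22,27).
Pick (3,4); next start ≥ 4 → (4,8); next start ≥ 8 → (10,13); next start ≥ 13 → (18,20); next start ≥ 20 → (20,25).
Selected: (3,4) (4,8) (10,13) (18,20) (20,25)

25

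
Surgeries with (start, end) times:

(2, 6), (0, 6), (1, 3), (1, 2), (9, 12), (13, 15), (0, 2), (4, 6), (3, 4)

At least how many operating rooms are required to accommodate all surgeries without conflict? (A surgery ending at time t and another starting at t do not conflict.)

Count concurrent intervals with a sweep; the peak is the room count.
starts: [0, 0, 1, 1, 2, 3, 4, 9, 13]
ends:   [2, 2, 3, 4, 6, 6, 6, 12, 15]
s0→1 s0→2 s1→3 s1→4  — peak 4.

4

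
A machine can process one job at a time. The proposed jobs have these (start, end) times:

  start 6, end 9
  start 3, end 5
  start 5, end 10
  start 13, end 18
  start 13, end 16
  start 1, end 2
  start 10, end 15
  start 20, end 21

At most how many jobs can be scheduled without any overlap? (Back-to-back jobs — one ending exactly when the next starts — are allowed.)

Sorted by end: (1,2)  (3,5)  (6,9)  (5,10)  (10,15)  (13,16)  (13,18)  (20,21)
take (1,2); take (3,5); take (6,9); skip (5,10); take (10,15); take (20,21).
Selected 5 jobs.

5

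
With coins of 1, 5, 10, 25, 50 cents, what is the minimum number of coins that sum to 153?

6

Greedy: take as many of the largest coin as possible, then repeat with the remainder.
153 = 3×50 + 3×1
Total coins = 3 + 3 = 6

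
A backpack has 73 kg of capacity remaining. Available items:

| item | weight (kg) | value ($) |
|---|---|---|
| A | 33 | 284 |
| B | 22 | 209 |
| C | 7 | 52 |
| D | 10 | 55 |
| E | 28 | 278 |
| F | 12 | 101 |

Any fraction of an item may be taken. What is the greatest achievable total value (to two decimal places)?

Greedy by value/weight ratio, highest first.
Order: E (278/28=9.93) > B (209/22=9.50) > A (284/33=8.61) > F (101/12=8.42) > C (52/7=7.43) > D (55/10=5.50)
Fill: take E (28 @ 278) → take B (22 @ 209) → take 23/33 of A → 197.94; 73/73 used.
Total value = 684.94

684.94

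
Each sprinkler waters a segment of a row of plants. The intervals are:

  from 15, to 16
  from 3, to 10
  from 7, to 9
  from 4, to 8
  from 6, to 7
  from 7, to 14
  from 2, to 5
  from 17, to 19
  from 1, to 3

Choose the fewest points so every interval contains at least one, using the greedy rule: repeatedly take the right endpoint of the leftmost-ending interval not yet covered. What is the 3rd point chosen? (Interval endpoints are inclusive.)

Process intervals by earliest right end; each time one isn't hit yet, stab at its right endpoint.
By right end: [1,3]  [2,5]  [6,7]  [4,8]  [7,9]  [3,10]  [7,14]  [15,16]  [17,19]
[1,3] uncovered → point at 3; [6,7] uncovered → point at 7; [15,16] uncovered → point at 16; [17,19] uncovered → point at 19.
Points: 3, 7, 16, 19 (4 total).

16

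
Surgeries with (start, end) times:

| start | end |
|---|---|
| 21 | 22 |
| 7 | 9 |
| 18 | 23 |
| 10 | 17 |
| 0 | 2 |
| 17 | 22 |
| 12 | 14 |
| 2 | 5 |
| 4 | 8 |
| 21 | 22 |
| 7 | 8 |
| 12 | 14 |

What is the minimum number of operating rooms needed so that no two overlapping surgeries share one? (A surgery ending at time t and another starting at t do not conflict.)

starts: [0, 2, 4, 7, 7, 10, 12, 12, 17, 18, 21, 21]
ends:   [2, 5, 8, 8, 9, 14, 14, 17, 22, 22, 22, 23]
s0→1 e2→0 s2→1 s4→2 e5→1 s7→2 s7→3 e8→2 e8→1 e9→0 s10→1 s12→2 s12→3 e14→2 e14→1 e17→0 s17→1 s18→2 s21→3 s21→4  — peak 4.

4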